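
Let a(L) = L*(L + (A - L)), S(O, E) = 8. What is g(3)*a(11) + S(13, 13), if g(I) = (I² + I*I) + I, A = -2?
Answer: -454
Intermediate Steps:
a(L) = -2*L (a(L) = L*(L + (-2 - L)) = L*(-2) = -2*L)
g(I) = I + 2*I² (g(I) = (I² + I²) + I = 2*I² + I = I + 2*I²)
g(3)*a(11) + S(13, 13) = (3*(1 + 2*3))*(-2*11) + 8 = (3*(1 + 6))*(-22) + 8 = (3*7)*(-22) + 8 = 21*(-22) + 8 = -462 + 8 = -454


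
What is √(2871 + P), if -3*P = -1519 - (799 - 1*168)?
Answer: √32289/3 ≈ 59.897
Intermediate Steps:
P = 2150/3 (P = -(-1519 - (799 - 1*168))/3 = -(-1519 - (799 - 168))/3 = -(-1519 - 1*631)/3 = -(-1519 - 631)/3 = -⅓*(-2150) = 2150/3 ≈ 716.67)
√(2871 + P) = √(2871 + 2150/3) = √(10763/3) = √32289/3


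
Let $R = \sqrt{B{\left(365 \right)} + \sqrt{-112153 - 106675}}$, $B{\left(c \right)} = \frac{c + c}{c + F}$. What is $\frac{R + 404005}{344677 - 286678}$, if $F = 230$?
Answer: $\frac{404005}{57999} + \frac{\sqrt{17374 + 28322 i \sqrt{54707}}}{6901881} \approx 6.966 + 0.00026334 i$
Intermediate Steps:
$B{\left(c \right)} = \frac{2 c}{230 + c}$ ($B{\left(c \right)} = \frac{c + c}{c + 230} = \frac{2 c}{230 + c}$)
$R = \sqrt{\frac{146}{119} + 2 i \sqrt{54707}}$ ($R = \sqrt{2 \cdot 365 \frac{1}{230 + 365} + \sqrt{-112153 - 106675}} = \sqrt{2 \cdot 365 \cdot \frac{1}{595} + \sqrt{-218828}} = \sqrt{2 \cdot 365 \cdot \frac{1}{595} + 2 i \sqrt{54707}} = \sqrt{\frac{146}{119} + 2 i \sqrt{54707}} \approx 15.314 + 15.274 i$)
$\frac{R + 404005}{344677 - 286678} = \frac{\frac{\sqrt{17374 + 28322 i \sqrt{54707}}}{119} + 404005}{344677 - 286678} = \frac{404005 + \frac{\sqrt{17374 + 28322 i \sqrt{54707}}}{119}}{57999} = \left(404005 + \frac{\sqrt{17374 + 28322 i \sqrt{54707}}}{119}\right) \frac{1}{57999} = \frac{404005}{57999} + \frac{\sqrt{17374 + 28322 i \sqrt{54707}}}{6901881}$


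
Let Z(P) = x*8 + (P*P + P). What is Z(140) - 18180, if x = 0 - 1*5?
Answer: 1520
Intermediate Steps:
x = -5 (x = 0 - 5 = -5)
Z(P) = -40 + P + P² (Z(P) = -5*8 + (P*P + P) = -40 + (P² + P) = -40 + (P + P²) = -40 + P + P²)
Z(140) - 18180 = (-40 + 140 + 140²) - 18180 = (-40 + 140 + 19600) - 18180 = 19700 - 18180 = 1520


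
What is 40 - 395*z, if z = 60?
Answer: -23660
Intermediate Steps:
40 - 395*z = 40 - 395*60 = 40 - 23700 = -23660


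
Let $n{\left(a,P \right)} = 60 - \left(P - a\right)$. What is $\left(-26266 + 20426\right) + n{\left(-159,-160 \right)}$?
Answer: $-5779$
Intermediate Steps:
$n{\left(a,P \right)} = 60 + a - P$
$\left(-26266 + 20426\right) + n{\left(-159,-160 \right)} = \left(-26266 + 20426\right) - -61 = -5840 + \left(60 - 159 + 160\right) = -5840 + 61 = -5779$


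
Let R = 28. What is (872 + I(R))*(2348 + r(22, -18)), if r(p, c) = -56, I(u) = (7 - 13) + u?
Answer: 2049048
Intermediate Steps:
I(u) = -6 + u
(872 + I(R))*(2348 + r(22, -18)) = (872 + (-6 + 28))*(2348 - 56) = (872 + 22)*2292 = 894*2292 = 2049048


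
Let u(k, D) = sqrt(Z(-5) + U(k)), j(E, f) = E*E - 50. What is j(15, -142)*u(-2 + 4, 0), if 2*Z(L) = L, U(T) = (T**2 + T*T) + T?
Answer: 175*sqrt(30)/2 ≈ 479.26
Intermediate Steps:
U(T) = T + 2*T**2 (U(T) = (T**2 + T**2) + T = 2*T**2 + T = T + 2*T**2)
Z(L) = L/2
j(E, f) = -50 + E**2 (j(E, f) = E**2 - 50 = -50 + E**2)
u(k, D) = sqrt(-5/2 + k*(1 + 2*k)) (u(k, D) = sqrt((1/2)*(-5) + k*(1 + 2*k)) = sqrt(-5/2 + k*(1 + 2*k)))
j(15, -142)*u(-2 + 4, 0) = (-50 + 15**2)*(sqrt(2)*sqrt(-5 + 2*(-2 + 4)*(1 + 2*(-2 + 4)))/2) = (-50 + 225)*(sqrt(2)*sqrt(-5 + 2*2*(1 + 2*2))/2) = 175*(sqrt(2)*sqrt(-5 + 2*2*(1 + 4))/2) = 175*(sqrt(2)*sqrt(-5 + 2*2*5)/2) = 175*(sqrt(2)*sqrt(-5 + 20)/2) = 175*(sqrt(2)*sqrt(15)/2) = 175*(sqrt(30)/2) = 175*sqrt(30)/2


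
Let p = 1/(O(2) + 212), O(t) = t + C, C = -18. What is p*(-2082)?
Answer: -1041/98 ≈ -10.622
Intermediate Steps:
O(t) = -18 + t (O(t) = t - 18 = -18 + t)
p = 1/196 (p = 1/((-18 + 2) + 212) = 1/(-16 + 212) = 1/196 ≈ 0.0051020)
p*(-2082) = (1/196)*(-2082) = -1041/98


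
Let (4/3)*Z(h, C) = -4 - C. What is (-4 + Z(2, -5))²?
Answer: 169/16 ≈ 10.563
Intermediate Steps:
Z(h, C) = -3 - 3*C/4 (Z(h, C) = 3*(-4 - C)/4 = -3 - 3*C/4)
(-4 + Z(2, -5))² = (-4 + (-3 - ¾*(-5)))² = (-4 + (-3 + 15/4))² = (-4 + ¾)² = (-13/4)² = 169/16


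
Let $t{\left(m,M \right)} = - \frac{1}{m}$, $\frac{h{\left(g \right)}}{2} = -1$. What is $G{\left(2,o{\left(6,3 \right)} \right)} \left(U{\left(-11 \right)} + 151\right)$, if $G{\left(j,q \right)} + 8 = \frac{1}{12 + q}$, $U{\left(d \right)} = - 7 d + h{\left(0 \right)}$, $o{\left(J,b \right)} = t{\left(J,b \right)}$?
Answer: $- \frac{127012}{71} \approx -1788.9$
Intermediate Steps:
$h{\left(g \right)} = -2$ ($h{\left(g \right)} = 2 \left(-1\right) = -2$)
$o{\left(J,b \right)} = - \frac{1}{J}$
$U{\left(d \right)} = -2 - 7 d$ ($U{\left(d \right)} = - 7 d - 2 = -2 - 7 d$)
$G{\left(j,q \right)} = -8 + \frac{1}{12 + q}$
$G{\left(2,o{\left(6,3 \right)} \right)} \left(U{\left(-11 \right)} + 151\right) = \frac{-95 - 8 \left(- \frac{1}{6}\right)}{12 - \frac{1}{6}} \left(\left(-2 - -77\right) + 151\right) = \frac{-95 - 8 \left(\left(-1\right) \frac{1}{6}\right)}{12 - \frac{1}{6}} \left(\left(-2 + 77\right) + 151\right) = \frac{-95 - - \frac{4}{3}}{12 - \frac{1}{6}} \left(75 + 151\right) = \frac{-95 + \frac{4}{3}}{\frac{71}{6}} \cdot 226 = \frac{6}{71} \left(- \frac{281}{3}\right) 226 = \left(- \frac{562}{71}\right) 226 = - \frac{127012}{71}$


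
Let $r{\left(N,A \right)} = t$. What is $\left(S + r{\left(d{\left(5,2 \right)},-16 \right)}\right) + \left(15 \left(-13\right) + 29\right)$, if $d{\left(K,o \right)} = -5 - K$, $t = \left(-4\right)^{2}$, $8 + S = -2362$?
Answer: $-2520$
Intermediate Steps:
$S = -2370$ ($S = -8 - 2362 = -2370$)
$t = 16$
$r{\left(N,A \right)} = 16$
$\left(S + r{\left(d{\left(5,2 \right)},-16 \right)}\right) + \left(15 \left(-13\right) + 29\right) = \left(-2370 + 16\right) + \left(15 \left(-13\right) + 29\right) = -2354 + \left(-195 + 29\right) = -2354 - 166 = -2520$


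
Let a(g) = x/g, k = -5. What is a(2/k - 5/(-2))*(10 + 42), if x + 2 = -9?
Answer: -5720/21 ≈ -272.38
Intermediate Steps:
x = -11 (x = -2 - 9 = -11)
a(g) = -11/g
a(2/k - 5/(-2))*(10 + 42) = (-11/(2/(-5) - 5/(-2)))*(10 + 42) = -11/(2*(-1/5) - 5*(-1/2))*52 = -11/(-2/5 + 5/2)*52 = -11/21/10*52 = -11*10/21*52 = -110/21*52 = -5720/21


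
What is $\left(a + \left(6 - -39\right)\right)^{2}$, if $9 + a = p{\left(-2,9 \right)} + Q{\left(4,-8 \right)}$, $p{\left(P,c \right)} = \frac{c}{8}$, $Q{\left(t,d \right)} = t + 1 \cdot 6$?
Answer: $\frac{142129}{64} \approx 2220.8$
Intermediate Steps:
$Q{\left(t,d \right)} = 6 + t$ ($Q{\left(t,d \right)} = t + 6 = 6 + t$)
$p{\left(P,c \right)} = \frac{c}{8}$ ($p{\left(P,c \right)} = c \frac{1}{8} = \frac{c}{8}$)
$a = \frac{17}{8}$ ($a = -9 + \left(\frac{1}{8} \cdot 9 + \left(6 + 4\right)\right) = -9 + \left(\frac{9}{8} + 10\right) = -9 + \frac{89}{8} = \frac{17}{8} \approx 2.125$)
$\left(a + \left(6 - -39\right)\right)^{2} = \left(\frac{17}{8} + \left(6 - -39\right)\right)^{2} = \left(\frac{17}{8} + \left(6 + 39\right)\right)^{2} = \left(\frac{17}{8} + 45\right)^{2} = \left(\frac{377}{8}\right)^{2} = \frac{142129}{64}$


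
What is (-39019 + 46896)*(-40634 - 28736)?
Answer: -546427490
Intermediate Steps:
(-39019 + 46896)*(-40634 - 28736) = 7877*(-69370) = -546427490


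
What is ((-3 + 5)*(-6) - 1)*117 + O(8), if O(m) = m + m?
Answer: -1505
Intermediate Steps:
O(m) = 2*m
((-3 + 5)*(-6) - 1)*117 + O(8) = ((-3 + 5)*(-6) - 1)*117 + 2*8 = (2*(-6) - 1)*117 + 16 = (-12 - 1)*117 + 16 = -13*117 + 16 = -1521 + 16 = -1505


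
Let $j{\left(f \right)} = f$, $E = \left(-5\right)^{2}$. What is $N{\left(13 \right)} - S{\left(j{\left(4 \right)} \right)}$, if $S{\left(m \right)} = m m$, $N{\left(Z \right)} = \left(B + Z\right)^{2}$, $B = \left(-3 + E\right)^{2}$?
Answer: $246993$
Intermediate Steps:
$E = 25$
$B = 484$ ($B = \left(-3 + 25\right)^{2} = 22^{2} = 484$)
$N{\left(Z \right)} = \left(484 + Z\right)^{2}$
$S{\left(m \right)} = m^{2}$
$N{\left(13 \right)} - S{\left(j{\left(4 \right)} \right)} = \left(484 + 13\right)^{2} - 4^{2} = 497^{2} - 16 = 247009 - 16 = 246993$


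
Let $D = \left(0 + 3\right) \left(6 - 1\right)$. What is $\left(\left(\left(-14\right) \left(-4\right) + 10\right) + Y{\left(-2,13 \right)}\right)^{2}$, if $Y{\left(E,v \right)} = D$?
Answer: $6561$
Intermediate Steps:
$D = 15$ ($D = 3 \cdot 5 = 15$)
$Y{\left(E,v \right)} = 15$
$\left(\left(\left(-14\right) \left(-4\right) + 10\right) + Y{\left(-2,13 \right)}\right)^{2} = \left(\left(\left(-14\right) \left(-4\right) + 10\right) + 15\right)^{2} = \left(\left(56 + 10\right) + 15\right)^{2} = \left(66 + 15\right)^{2} = 81^{2} = 6561$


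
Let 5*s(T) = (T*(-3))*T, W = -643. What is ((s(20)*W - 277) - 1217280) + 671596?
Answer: -391641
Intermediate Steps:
s(T) = -3*T²/5 (s(T) = ((T*(-3))*T)/5 = ((-3*T)*T)/5 = (-3*T²)/5 = -3*T²/5)
((s(20)*W - 277) - 1217280) + 671596 = ((-⅗*20²*(-643) - 277) - 1217280) + 671596 = ((-⅗*400*(-643) - 277) - 1217280) + 671596 = ((-240*(-643) - 277) - 1217280) + 671596 = ((154320 - 277) - 1217280) + 671596 = (154043 - 1217280) + 671596 = -1063237 + 671596 = -391641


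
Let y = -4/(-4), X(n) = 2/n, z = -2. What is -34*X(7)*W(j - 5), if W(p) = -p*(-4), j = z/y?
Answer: 272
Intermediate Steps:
y = 1 (y = -4*(-¼) = 1)
j = -2 (j = -2/1 = -2*1 = -2)
W(p) = 4*p
-34*X(7)*W(j - 5) = -34*(2/7)*4*(-2 - 5) = -34*(2*(⅐))*4*(-7) = -34*(2/7)*(-28) = -68*(-28)/7 = -1*(-272) = 272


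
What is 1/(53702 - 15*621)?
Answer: 1/44387 ≈ 2.2529e-5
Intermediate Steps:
1/(53702 - 15*621) = 1/(53702 - 9315) = 1/44387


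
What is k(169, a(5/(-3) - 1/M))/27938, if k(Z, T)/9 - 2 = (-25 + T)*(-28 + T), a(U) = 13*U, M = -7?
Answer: 472823/684481 ≈ 0.69078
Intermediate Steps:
k(Z, T) = 18 + 9*(-28 + T)*(-25 + T) (k(Z, T) = 18 + 9*((-25 + T)*(-28 + T)) = 18 + 9*((-28 + T)*(-25 + T)) = 18 + 9*(-28 + T)*(-25 + T))
k(169, a(5/(-3) - 1/M))/27938 = (6318 - 6201*(5/(-3) - 1/(-7)) + 9*(13*(5/(-3) - 1/(-7)))**2)/27938 = (6318 - 6201*(5*(-1/3) - 1*(-1/7)) + 9*(13*(5*(-1/3) - 1*(-1/7)))**2)*(1/27938) = (6318 - 6201*(-5/3 + 1/7) + 9*(13*(-5/3 + 1/7))**2)*(1/27938) = (6318 - 6201*(-32)/21 + 9*(13*(-32/21))**2)*(1/27938) = (6318 - 477*(-416/21) + 9*(-416/21)**2)*(1/27938) = (6318 + 66144/7 + 9*(173056/441))*(1/27938) = (6318 + 66144/7 + 173056/49)*(1/27938) = (945646/49)*(1/27938) = 472823/684481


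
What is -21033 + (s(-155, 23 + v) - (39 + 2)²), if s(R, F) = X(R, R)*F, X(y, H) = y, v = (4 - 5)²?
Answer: -26434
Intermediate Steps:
v = 1 (v = (-1)² = 1)
s(R, F) = F*R (s(R, F) = R*F = F*R)
-21033 + (s(-155, 23 + v) - (39 + 2)²) = -21033 + ((23 + 1)*(-155) - (39 + 2)²) = -21033 + (24*(-155) - 1*41²) = -21033 + (-3720 - 1*1681) = -21033 + (-3720 - 1681) = -21033 - 5401 = -26434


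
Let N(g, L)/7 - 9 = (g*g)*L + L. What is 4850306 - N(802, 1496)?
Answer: -6730792517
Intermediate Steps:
N(g, L) = 63 + 7*L + 7*L*g² (N(g, L) = 63 + 7*((g*g)*L + L) = 63 + 7*(g²*L + L) = 63 + 7*(L*g² + L) = 63 + 7*(L + L*g²) = 63 + (7*L + 7*L*g²) = 63 + 7*L + 7*L*g²)
4850306 - N(802, 1496) = 4850306 - (63 + 7*1496 + 7*1496*802²) = 4850306 - (63 + 10472 + 7*1496*643204) = 4850306 - (63 + 10472 + 6735632288) = 4850306 - 1*6735642823 = 4850306 - 6735642823 = -6730792517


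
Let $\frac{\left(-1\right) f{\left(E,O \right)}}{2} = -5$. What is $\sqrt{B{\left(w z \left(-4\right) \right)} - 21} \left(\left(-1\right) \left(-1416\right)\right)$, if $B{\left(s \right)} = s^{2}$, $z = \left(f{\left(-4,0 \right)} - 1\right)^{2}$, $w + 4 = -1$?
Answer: $1416 \sqrt{2624379} \approx 2.2939 \cdot 10^{6}$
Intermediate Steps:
$w = -5$ ($w = -4 - 1 = -5$)
$f{\left(E,O \right)} = 10$ ($f{\left(E,O \right)} = \left(-2\right) \left(-5\right) = 10$)
$z = 81$ ($z = \left(10 - 1\right)^{2} = 9^{2} = 81$)
$\sqrt{B{\left(w z \left(-4\right) \right)} - 21} \left(\left(-1\right) \left(-1416\right)\right) = \sqrt{\left(\left(-5\right) 81 \left(-4\right)\right)^{2} - 21} \left(\left(-1\right) \left(-1416\right)\right) = \sqrt{\left(\left(-405\right) \left(-4\right)\right)^{2} - 21} \cdot 1416 = \sqrt{1620^{2} - 21} \cdot 1416 = \sqrt{2624400 - 21} \cdot 1416 = \sqrt{2624379} \cdot 1416 = 1416 \sqrt{2624379}$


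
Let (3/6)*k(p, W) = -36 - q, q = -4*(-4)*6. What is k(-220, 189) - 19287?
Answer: -19551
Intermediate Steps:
q = 96 (q = 16*6 = 96)
k(p, W) = -264 (k(p, W) = 2*(-36 - 1*96) = 2*(-36 - 96) = 2*(-132) = -264)
k(-220, 189) - 19287 = -264 - 19287 = -19551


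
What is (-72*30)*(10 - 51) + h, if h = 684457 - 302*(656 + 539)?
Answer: 412127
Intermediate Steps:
h = 323567 (h = 684457 - 302*1195 = 684457 - 360890 = 323567)
(-72*30)*(10 - 51) + h = (-72*30)*(10 - 51) + 323567 = -2160*(-41) + 323567 = 88560 + 323567 = 412127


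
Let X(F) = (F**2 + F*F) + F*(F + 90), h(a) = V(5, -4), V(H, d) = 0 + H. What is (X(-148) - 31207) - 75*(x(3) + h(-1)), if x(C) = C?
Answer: 20585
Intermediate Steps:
V(H, d) = H
h(a) = 5
X(F) = 2*F**2 + F*(90 + F) (X(F) = (F**2 + F**2) + F*(90 + F) = 2*F**2 + F*(90 + F))
(X(-148) - 31207) - 75*(x(3) + h(-1)) = (3*(-148)*(30 - 148) - 31207) - 75*(3 + 5) = (3*(-148)*(-118) - 31207) - 75*8 = (52392 - 31207) - 600 = 21185 - 600 = 20585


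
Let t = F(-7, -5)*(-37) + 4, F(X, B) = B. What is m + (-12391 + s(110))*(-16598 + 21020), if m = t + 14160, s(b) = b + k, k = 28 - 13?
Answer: -54225903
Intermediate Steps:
k = 15
s(b) = 15 + b (s(b) = b + 15 = 15 + b)
t = 189 (t = -5*(-37) + 4 = 185 + 4 = 189)
m = 14349 (m = 189 + 14160 = 14349)
m + (-12391 + s(110))*(-16598 + 21020) = 14349 + (-12391 + (15 + 110))*(-16598 + 21020) = 14349 + (-12391 + 125)*4422 = 14349 - 12266*4422 = 14349 - 54240252 = -54225903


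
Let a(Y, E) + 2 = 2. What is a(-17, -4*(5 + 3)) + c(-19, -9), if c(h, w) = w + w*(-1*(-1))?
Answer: -18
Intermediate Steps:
c(h, w) = 2*w (c(h, w) = w + w*1 = w + w = 2*w)
a(Y, E) = 0 (a(Y, E) = -2 + 2 = 0)
a(-17, -4*(5 + 3)) + c(-19, -9) = 0 + 2*(-9) = 0 - 18 = -18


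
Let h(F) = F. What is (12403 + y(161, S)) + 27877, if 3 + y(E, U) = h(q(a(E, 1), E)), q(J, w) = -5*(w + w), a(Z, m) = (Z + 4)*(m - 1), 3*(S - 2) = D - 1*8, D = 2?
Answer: 38667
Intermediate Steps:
S = 0 (S = 2 + (2 - 1*8)/3 = 2 + (2 - 8)/3 = 2 + (⅓)*(-6) = 2 - 2 = 0)
a(Z, m) = (-1 + m)*(4 + Z) (a(Z, m) = (4 + Z)*(-1 + m) = (-1 + m)*(4 + Z))
q(J, w) = -10*w
y(E, U) = -3 - 10*E
(12403 + y(161, S)) + 27877 = (12403 + (-3 - 10*161)) + 27877 = (12403 + (-3 - 1610)) + 27877 = (12403 - 1613) + 27877 = 10790 + 27877 = 38667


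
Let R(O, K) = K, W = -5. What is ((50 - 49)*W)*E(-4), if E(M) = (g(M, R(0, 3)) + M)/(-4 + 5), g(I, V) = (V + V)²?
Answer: -160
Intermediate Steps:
g(I, V) = 4*V² (g(I, V) = (2*V)² = 4*V²)
E(M) = 36 + M (E(M) = (4*3² + M)/(-4 + 5) = (4*9 + M)/1 = (36 + M)*1 = 36 + M)
((50 - 49)*W)*E(-4) = ((50 - 49)*(-5))*(36 - 4) = (1*(-5))*32 = -5*32 = -160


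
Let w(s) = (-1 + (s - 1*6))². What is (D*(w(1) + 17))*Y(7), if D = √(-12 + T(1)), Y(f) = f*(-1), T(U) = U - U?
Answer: -742*I*√3 ≈ -1285.2*I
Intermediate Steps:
T(U) = 0
Y(f) = -f
w(s) = (-7 + s)² (w(s) = (-1 + (s - 6))² = (-1 + (-6 + s))² = (-7 + s)²)
D = 2*I*√3 (D = √(-12 + 0) = √(-12) = 2*I*√3 ≈ 3.4641*I)
(D*(w(1) + 17))*Y(7) = ((2*I*√3)*((-7 + 1)² + 17))*(-1*7) = ((2*I*√3)*((-6)² + 17))*(-7) = ((2*I*√3)*(36 + 17))*(-7) = ((2*I*√3)*53)*(-7) = (106*I*√3)*(-7) = -742*I*√3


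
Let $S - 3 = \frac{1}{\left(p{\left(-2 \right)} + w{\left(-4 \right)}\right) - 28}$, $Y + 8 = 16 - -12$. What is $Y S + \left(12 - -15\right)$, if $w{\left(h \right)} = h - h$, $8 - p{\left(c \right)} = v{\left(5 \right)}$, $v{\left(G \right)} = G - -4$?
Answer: $\frac{2503}{29} \approx 86.31$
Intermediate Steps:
$v{\left(G \right)} = 4 + G$ ($v{\left(G \right)} = G + 4 = 4 + G$)
$p{\left(c \right)} = -1$ ($p{\left(c \right)} = 8 - \left(4 + 5\right) = 8 - 9 = -1$)
$Y = 20$ ($Y = -8 + \left(16 - -12\right) = -8 + \left(16 + 12\right) = -8 + 28 = 20$)
$w{\left(h \right)} = 0$
$S = \frac{86}{29}$ ($S = 3 + \frac{1}{\left(-1 + 0\right) - 28} = 3 + \frac{1}{-1 - 28} = 3 + \frac{1}{-29} = 3 - \frac{1}{29} = \frac{86}{29} \approx 2.9655$)
$Y S + \left(12 - -15\right) = 20 \cdot \frac{86}{29} + \left(12 - -15\right) = \frac{1720}{29} + \left(12 + 15\right) = \frac{1720}{29} + 27 = \frac{2503}{29}$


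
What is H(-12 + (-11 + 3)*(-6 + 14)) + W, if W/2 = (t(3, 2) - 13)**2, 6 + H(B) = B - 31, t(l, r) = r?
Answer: 129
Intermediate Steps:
H(B) = -37 + B (H(B) = -6 + (B - 31) = -6 + (-31 + B) = -37 + B)
W = 242 (W = 2*(2 - 13)**2 = 2*(-11)**2 = 2*121 = 242)
H(-12 + (-11 + 3)*(-6 + 14)) + W = (-37 + (-12 + (-11 + 3)*(-6 + 14))) + 242 = (-37 + (-12 - 8*8)) + 242 = (-37 + (-12 - 64)) + 242 = (-37 - 76) + 242 = -113 + 242 = 129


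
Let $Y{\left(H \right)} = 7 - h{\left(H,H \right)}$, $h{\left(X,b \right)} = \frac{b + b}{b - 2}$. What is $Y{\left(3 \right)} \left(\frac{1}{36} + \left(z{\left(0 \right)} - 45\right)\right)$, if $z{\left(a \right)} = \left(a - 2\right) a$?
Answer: $- \frac{1619}{36} \approx -44.972$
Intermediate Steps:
$z{\left(a \right)} = a \left(-2 + a\right)$ ($z{\left(a \right)} = \left(-2 + a\right) a = a \left(-2 + a\right)$)
$h{\left(X,b \right)} = \frac{2 b}{-2 + b}$
$Y{\left(H \right)} = 7 - \frac{2 H}{-2 + H}$
$Y{\left(3 \right)} \left(\frac{1}{36} + \left(z{\left(0 \right)} - 45\right)\right) = \frac{-14 + 5 \cdot 3}{-2 + 3} \left(\frac{1}{36} - \left(45 + 0 \left(-2 + 0\right)\right)\right) = \frac{-14 + 15}{1} \left(\frac{1}{36} + \left(0 \left(-2\right) - 45\right)\right) = 1 \cdot 1 \left(\frac{1}{36} + \left(0 - 45\right)\right) = 1 \left(\frac{1}{36} - 45\right) = 1 \left(- \frac{1619}{36}\right) = - \frac{1619}{36}$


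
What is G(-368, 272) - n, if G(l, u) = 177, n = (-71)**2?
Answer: -4864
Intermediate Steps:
n = 5041
G(-368, 272) - n = 177 - 1*5041 = 177 - 5041 = -4864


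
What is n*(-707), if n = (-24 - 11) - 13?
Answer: 33936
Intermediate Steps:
n = -48 (n = -35 - 13 = -48)
n*(-707) = -48*(-707) = 33936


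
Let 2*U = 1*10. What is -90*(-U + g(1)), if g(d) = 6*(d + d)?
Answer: -630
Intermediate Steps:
U = 5 (U = (1*10)/2 = (1/2)*10 = 5)
g(d) = 12*d (g(d) = 6*(2*d) = 12*d)
-90*(-U + g(1)) = -90*(-1*5 + 12*1) = -90*(-5 + 12) = -90*7 = -630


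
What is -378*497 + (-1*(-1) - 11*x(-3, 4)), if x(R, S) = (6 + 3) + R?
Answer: -187931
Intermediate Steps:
x(R, S) = 9 + R
-378*497 + (-1*(-1) - 11*x(-3, 4)) = -378*497 + (-1*(-1) - 11*(9 - 3)) = -187866 + (1 - 11*6) = -187866 + (1 - 66) = -187866 - 65 = -187931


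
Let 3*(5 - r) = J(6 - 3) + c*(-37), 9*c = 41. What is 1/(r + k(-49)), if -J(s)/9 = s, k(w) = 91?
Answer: 27/4352 ≈ 0.0062040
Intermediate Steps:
c = 41/9 (c = (⅑)*41 = 41/9 ≈ 4.5556)
J(s) = -9*s
r = 1895/27 (r = 5 - (-9*(6 - 3) + (41/9)*(-37))/3 = 5 - (-9*3 - 1517/9)/3 = 5 - (-27 - 1517/9)/3 = 5 - ⅓*(-1760/9) = 5 + 1760/27 = 1895/27 ≈ 70.185)
1/(r + k(-49)) = 1/(1895/27 + 91) = 1/(4352/27) = 27/4352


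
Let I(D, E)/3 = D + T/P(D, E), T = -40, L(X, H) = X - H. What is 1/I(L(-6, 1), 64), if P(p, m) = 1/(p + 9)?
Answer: -1/261 ≈ -0.0038314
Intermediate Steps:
P(p, m) = 1/(9 + p)
I(D, E) = -1080 - 117*D (I(D, E) = 3*(D - (360 + 40*D)) = 3*(D - 40*(9 + D)) = 3*(D + (-360 - 40*D)) = 3*(-360 - 39*D) = -1080 - 117*D)
1/I(L(-6, 1), 64) = 1/(-1080 - 117*(-6 - 1*1)) = 1/(-1080 - 117*(-6 - 1)) = 1/(-1080 - 117*(-7)) = 1/(-1080 + 819) = 1/(-261) = -1/261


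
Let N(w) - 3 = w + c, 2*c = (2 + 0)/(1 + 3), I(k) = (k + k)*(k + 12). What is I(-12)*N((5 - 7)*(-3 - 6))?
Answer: 0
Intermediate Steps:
I(k) = 2*k*(12 + k) (I(k) = (2*k)*(12 + k) = 2*k*(12 + k))
c = ¼ (c = ((2 + 0)/(1 + 3))/2 = (2/4)/2 = (2*(¼))/2 = (½)*(½) = ¼ ≈ 0.25000)
N(w) = 13/4 + w (N(w) = 3 + (w + ¼) = 3 + (¼ + w) = 13/4 + w)
I(-12)*N((5 - 7)*(-3 - 6)) = (2*(-12)*(12 - 12))*(13/4 + (5 - 7)*(-3 - 6)) = (2*(-12)*0)*(13/4 - 2*(-9)) = 0*(13/4 + 18) = 0*(85/4) = 0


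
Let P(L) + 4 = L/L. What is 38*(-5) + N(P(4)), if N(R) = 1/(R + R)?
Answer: -1141/6 ≈ -190.17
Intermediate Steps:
P(L) = -3 (P(L) = -4 + L/L = -4 + 1 = -3)
N(R) = 1/(2*R)
38*(-5) + N(P(4)) = 38*(-5) + (½)/(-3) = -190 + (½)*(-⅓) = -190 - ⅙ = -1141/6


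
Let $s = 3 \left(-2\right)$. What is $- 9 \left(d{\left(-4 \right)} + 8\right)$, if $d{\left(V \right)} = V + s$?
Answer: $18$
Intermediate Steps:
$s = -6$
$d{\left(V \right)} = -6 + V$ ($d{\left(V \right)} = V - 6 = -6 + V$)
$- 9 \left(d{\left(-4 \right)} + 8\right) = - 9 \left(\left(-6 - 4\right) + 8\right) = - 9 \left(-10 + 8\right) = \left(-9\right) \left(-2\right) = 18$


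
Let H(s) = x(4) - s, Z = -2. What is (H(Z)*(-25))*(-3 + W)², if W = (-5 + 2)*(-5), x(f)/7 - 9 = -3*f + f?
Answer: -32400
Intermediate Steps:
x(f) = 63 - 14*f (x(f) = 63 + 7*(-3*f + f) = 63 + 7*(-2*f) = 63 - 14*f)
H(s) = 7 - s (H(s) = (63 - 14*4) - s = (63 - 56) - s = 7 - s)
W = 15 (W = -3*(-5) = 15)
(H(Z)*(-25))*(-3 + W)² = ((7 - 1*(-2))*(-25))*(-3 + 15)² = ((7 + 2)*(-25))*12² = (9*(-25))*144 = -225*144 = -32400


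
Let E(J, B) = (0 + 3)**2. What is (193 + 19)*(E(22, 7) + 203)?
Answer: 44944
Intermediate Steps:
E(J, B) = 9 (E(J, B) = 3**2 = 9)
(193 + 19)*(E(22, 7) + 203) = (193 + 19)*(9 + 203) = 212*212 = 44944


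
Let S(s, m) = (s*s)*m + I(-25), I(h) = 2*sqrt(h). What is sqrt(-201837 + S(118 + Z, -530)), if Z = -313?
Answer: sqrt(-20355087 + 10*I) ≈ 0.e-3 + 4511.7*I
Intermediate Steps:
S(s, m) = 10*I + m*s**2 (S(s, m) = (s*s)*m + 2*sqrt(-25) = s**2*m + 2*(5*I) = m*s**2 + 10*I = 10*I + m*s**2)
sqrt(-201837 + S(118 + Z, -530)) = sqrt(-201837 + (10*I - 530*(118 - 313)**2)) = sqrt(-201837 + (10*I - 530*(-195)**2)) = sqrt(-201837 + (10*I - 530*38025)) = sqrt(-201837 + (10*I - 20153250)) = sqrt(-201837 + (-20153250 + 10*I)) = sqrt(-20355087 + 10*I)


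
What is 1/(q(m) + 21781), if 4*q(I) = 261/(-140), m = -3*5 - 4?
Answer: 560/12197099 ≈ 4.5913e-5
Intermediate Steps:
m = -19 (m = -15 - 4 = -19)
q(I) = -261/560 (q(I) = (261/(-140))/4 = (261*(-1/140))/4 = (1/4)*(-261/140) = -261/560)
1/(q(m) + 21781) = 1/(-261/560 + 21781) = 1/(12197099/560) = 560/12197099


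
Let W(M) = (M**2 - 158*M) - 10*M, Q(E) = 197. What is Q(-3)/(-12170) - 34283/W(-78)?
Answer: -210502073/116758980 ≈ -1.8029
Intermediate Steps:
W(M) = M**2 - 168*M
Q(-3)/(-12170) - 34283/W(-78) = 197/(-12170) - 34283*(-1/(78*(-168 - 78))) = 197*(-1/12170) - 34283/((-78*(-246))) = -197/12170 - 34283/19188 = -210502073/116758980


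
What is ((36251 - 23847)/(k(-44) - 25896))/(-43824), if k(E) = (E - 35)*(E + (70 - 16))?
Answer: 3101/292371816 ≈ 1.0606e-5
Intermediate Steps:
k(E) = (-35 + E)*(54 + E) (k(E) = (-35 + E)*(E + 54) = (-35 + E)*(54 + E))
((36251 - 23847)/(k(-44) - 25896))/(-43824) = ((36251 - 23847)/((-1890 + (-44)**2 + 19*(-44)) - 25896))/(-43824) = (12404/((-1890 + 1936 - 836) - 25896))*(-1/43824) = (12404/(-790 - 25896))*(-1/43824) = (12404/(-26686))*(-1/43824) = (12404*(-1/26686))*(-1/43824) = -6202/13343*(-1/43824) = 3101/292371816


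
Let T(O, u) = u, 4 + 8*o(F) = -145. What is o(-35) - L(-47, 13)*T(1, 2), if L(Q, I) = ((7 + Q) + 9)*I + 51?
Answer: 5483/8 ≈ 685.38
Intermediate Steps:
o(F) = -149/8 (o(F) = -1/2 + (1/8)*(-145) = -1/2 - 145/8 = -149/8)
L(Q, I) = 51 + I*(16 + Q) (L(Q, I) = (16 + Q)*I + 51 = I*(16 + Q) + 51 = 51 + I*(16 + Q))
o(-35) - L(-47, 13)*T(1, 2) = -149/8 - (51 + 16*13 + 13*(-47))*2 = -149/8 - (51 + 208 - 611)*2 = -149/8 - (-352)*2 = -149/8 - 1*(-704) = -149/8 + 704 = 5483/8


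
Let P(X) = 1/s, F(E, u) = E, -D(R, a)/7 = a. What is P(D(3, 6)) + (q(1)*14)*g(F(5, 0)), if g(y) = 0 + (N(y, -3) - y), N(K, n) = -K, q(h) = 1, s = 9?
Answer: -1259/9 ≈ -139.89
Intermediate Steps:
D(R, a) = -7*a
P(X) = ⅑ (P(X) = 1/9 = ⅑)
g(y) = -2*y (g(y) = 0 + (-y - y) = 0 - 2*y = -2*y)
P(D(3, 6)) + (q(1)*14)*g(F(5, 0)) = ⅑ + (1*14)*(-2*5) = ⅑ + 14*(-10) = ⅑ - 140 = -1259/9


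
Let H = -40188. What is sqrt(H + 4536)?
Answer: 2*I*sqrt(8913) ≈ 188.82*I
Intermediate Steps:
sqrt(H + 4536) = sqrt(-40188 + 4536) = sqrt(-35652) = 2*I*sqrt(8913)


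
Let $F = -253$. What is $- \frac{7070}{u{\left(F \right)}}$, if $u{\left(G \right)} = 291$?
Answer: $- \frac{7070}{291} \approx -24.296$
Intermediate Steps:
$- \frac{7070}{u{\left(F \right)}} = - \frac{7070}{291}$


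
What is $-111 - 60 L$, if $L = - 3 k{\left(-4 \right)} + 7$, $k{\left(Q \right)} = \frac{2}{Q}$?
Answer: $-621$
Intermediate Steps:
$L = \frac{17}{2}$ ($L = - 3 \frac{2}{-4} + 7 = - 3 \cdot 2 \left(- \frac{1}{4}\right) + 7 = \left(-3\right) \left(- \frac{1}{2}\right) + 7 = \frac{3}{2} + 7 = \frac{17}{2} \approx 8.5$)
$-111 - 60 L = -111 - 510 = -621$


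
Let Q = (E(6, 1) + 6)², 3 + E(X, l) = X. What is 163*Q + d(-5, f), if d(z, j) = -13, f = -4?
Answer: 13190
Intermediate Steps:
E(X, l) = -3 + X
Q = 81 (Q = ((-3 + 6) + 6)² = (3 + 6)² = 9² = 81)
163*Q + d(-5, f) = 163*81 - 13 = 13203 - 13 = 13190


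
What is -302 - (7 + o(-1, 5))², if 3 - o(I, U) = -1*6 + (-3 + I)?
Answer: -702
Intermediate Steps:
o(I, U) = 12 - I (o(I, U) = 3 - (-1*6 + (-3 + I)) = 3 - (-6 + (-3 + I)) = 3 - (-9 + I) = 3 + (9 - I) = 12 - I)
-302 - (7 + o(-1, 5))² = -302 - (7 + (12 - 1*(-1)))² = -302 - (7 + (12 + 1))² = -302 - (7 + 13)² = -302 - 1*20² = -302 - 1*400 = -302 - 400 = -702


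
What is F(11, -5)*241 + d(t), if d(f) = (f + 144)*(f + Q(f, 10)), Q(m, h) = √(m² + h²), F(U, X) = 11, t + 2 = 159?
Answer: 49908 + 301*√24749 ≈ 97261.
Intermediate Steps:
t = 157 (t = -2 + 159 = 157)
Q(m, h) = √(h² + m²)
d(f) = (144 + f)*(f + √(100 + f²)) (d(f) = (f + 144)*(f + √(10² + f²)) = (144 + f)*(f + √(100 + f²)))
F(11, -5)*241 + d(t) = 11*241 + (157² + 144*157 + 144*√(100 + 157²) + 157*√(100 + 157²)) = 2651 + (24649 + 22608 + 144*√(100 + 24649) + 157*√(100 + 24649)) = 2651 + (24649 + 22608 + 144*√24749 + 157*√24749) = 2651 + (47257 + 301*√24749) = 49908 + 301*√24749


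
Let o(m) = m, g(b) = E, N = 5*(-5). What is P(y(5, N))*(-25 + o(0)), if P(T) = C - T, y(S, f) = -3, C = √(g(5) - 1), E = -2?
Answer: -75 - 25*I*√3 ≈ -75.0 - 43.301*I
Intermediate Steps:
N = -25
g(b) = -2
C = I*√3 (C = √(-2 - 1) = √(-3) = I*√3 ≈ 1.732*I)
P(T) = -T + I*√3 (P(T) = I*√3 - T = -T + I*√3)
P(y(5, N))*(-25 + o(0)) = (-1*(-3) + I*√3)*(-25 + 0) = (3 + I*√3)*(-25) = -75 - 25*I*√3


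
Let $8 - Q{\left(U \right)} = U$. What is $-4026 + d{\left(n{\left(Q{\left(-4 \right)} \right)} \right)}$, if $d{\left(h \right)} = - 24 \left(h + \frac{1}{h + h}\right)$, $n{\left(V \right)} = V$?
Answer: $-4315$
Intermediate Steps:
$Q{\left(U \right)} = 8 - U$
$d{\left(h \right)} = - 24 h - \frac{12}{h}$ ($d{\left(h \right)} = - 24 \left(h + \frac{1}{2 h}\right) = - 24 h - \frac{12}{h}$)
$-4026 + d{\left(n{\left(Q{\left(-4 \right)} \right)} \right)} = -4026 - \left(\frac{12}{8 - -4} + 24 \left(8 - -4\right)\right) = -4026 - \left(\frac{12}{8 + 4} + 24 \left(8 + 4\right)\right) = -4026 - \left(288 + \frac{12}{12}\right) = -4026 - 289 = -4315$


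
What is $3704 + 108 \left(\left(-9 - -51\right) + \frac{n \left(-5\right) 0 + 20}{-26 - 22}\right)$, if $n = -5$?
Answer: $8195$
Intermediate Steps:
$3704 + 108 \left(\left(-9 - -51\right) + \frac{n \left(-5\right) 0 + 20}{-26 - 22}\right) = 3704 + 108 \left(\left(-9 - -51\right) + \frac{\left(-5\right) \left(-5\right) 0 + 20}{-26 - 22}\right) = 3704 + 108 \left(\left(-9 + 51\right) + \frac{25 \cdot 0 + 20}{-48}\right) = 3704 + 108 \left(42 + \left(0 + 20\right) \left(- \frac{1}{48}\right)\right) = 3704 + 108 \left(42 + 20 \left(- \frac{1}{48}\right)\right) = 3704 + 108 \left(42 - \frac{5}{12}\right) = 3704 + 108 \cdot \frac{499}{12} = 3704 + 4491 = 8195$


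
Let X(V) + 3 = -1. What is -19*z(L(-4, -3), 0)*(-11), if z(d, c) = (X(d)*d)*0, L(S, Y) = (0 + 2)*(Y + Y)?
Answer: 0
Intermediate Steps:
X(V) = -4 (X(V) = -3 - 1 = -4)
L(S, Y) = 4*Y (L(S, Y) = 2*(2*Y) = 4*Y)
z(d, c) = 0 (z(d, c) = -4*d*0 = 0)
-19*z(L(-4, -3), 0)*(-11) = -19*0*(-11) = 0*(-11) = 0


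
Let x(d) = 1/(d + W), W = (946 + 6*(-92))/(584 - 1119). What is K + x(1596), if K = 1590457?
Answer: 1357400974497/853466 ≈ 1.5905e+6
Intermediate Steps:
W = -394/535 (W = (946 - 552)/(-535) = 394*(-1/535) = -394/535 ≈ -0.73645)
x(d) = 1/(-394/535 + d) (x(d) = 1/(d - 394/535) = 1/(-394/535 + d))
K + x(1596) = 1590457 + 535/(-394 + 535*1596) = 1590457 + 535/(-394 + 853860) = 1590457 + 535/853466 = 1357400974497/853466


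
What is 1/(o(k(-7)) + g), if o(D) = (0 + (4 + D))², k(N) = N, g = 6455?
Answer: 1/6464 ≈ 0.00015470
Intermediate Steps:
o(D) = (4 + D)²
1/(o(k(-7)) + g) = 1/((4 - 7)² + 6455) = 1/((-3)² + 6455) = 1/(9 + 6455) = 1/6464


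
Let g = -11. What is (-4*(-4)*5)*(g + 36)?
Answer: 2000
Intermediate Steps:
(-4*(-4)*5)*(g + 36) = (-4*(-4)*5)*(-11 + 36) = (16*5)*25 = 80*25 = 2000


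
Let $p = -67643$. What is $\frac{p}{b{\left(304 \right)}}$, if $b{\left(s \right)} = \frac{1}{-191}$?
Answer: $12919813$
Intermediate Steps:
$b{\left(s \right)} = - \frac{1}{191}$
$\frac{p}{b{\left(304 \right)}} = - \frac{67643}{- \frac{1}{191}} = \left(-67643\right) \left(-191\right) = 12919813$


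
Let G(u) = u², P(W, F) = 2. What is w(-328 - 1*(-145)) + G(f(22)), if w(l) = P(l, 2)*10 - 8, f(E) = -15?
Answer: 237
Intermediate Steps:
w(l) = 12 (w(l) = 2*10 - 8 = 20 - 8 = 12)
w(-328 - 1*(-145)) + G(f(22)) = 12 + (-15)² = 12 + 225 = 237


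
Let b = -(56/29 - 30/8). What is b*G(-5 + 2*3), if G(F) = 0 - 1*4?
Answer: -211/29 ≈ -7.2759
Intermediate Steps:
G(F) = -4 (G(F) = 0 - 4 = -4)
b = 211/116 (b = -(56*(1/29) - 30*1/8) = -(56/29 - 15/4) = -1*(-211/116) = 211/116 ≈ 1.8190)
b*G(-5 + 2*3) = (211/116)*(-4) = -211/29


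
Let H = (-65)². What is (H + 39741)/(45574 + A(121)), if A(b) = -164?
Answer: 1157/1195 ≈ 0.96820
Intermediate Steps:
H = 4225
(H + 39741)/(45574 + A(121)) = (4225 + 39741)/(45574 - 164) = 43966/45410 = 43966*(1/45410) = 1157/1195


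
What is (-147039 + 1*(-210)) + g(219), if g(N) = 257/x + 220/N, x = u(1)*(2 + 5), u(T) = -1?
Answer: -225787460/1533 ≈ -1.4728e+5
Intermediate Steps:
x = -7 (x = -(2 + 5) = -1*7 = -7)
g(N) = -257/7 + 220/N (g(N) = 257/(-7) + 220/N = 257*(-⅐) + 220/N = -257/7 + 220/N)
(-147039 + 1*(-210)) + g(219) = (-147039 + 1*(-210)) + (-257/7 + 220/219) = (-147039 - 210) + (-257/7 + 220*(1/219)) = -147249 + (-257/7 + 220/219) = -147249 - 54743/1533 = -225787460/1533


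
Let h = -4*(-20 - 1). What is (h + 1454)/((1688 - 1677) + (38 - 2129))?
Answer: -769/1040 ≈ -0.73942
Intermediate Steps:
h = 84 (h = -4*(-21) = 84)
(h + 1454)/((1688 - 1677) + (38 - 2129)) = (84 + 1454)/((1688 - 1677) + (38 - 2129)) = 1538/(11 - 2091) = 1538/(-2080) = 1538*(-1/2080) = -769/1040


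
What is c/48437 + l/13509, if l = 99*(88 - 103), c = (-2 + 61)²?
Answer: -2767124/72703937 ≈ -0.038060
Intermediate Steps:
c = 3481 (c = 59² = 3481)
l = -1485 (l = 99*(-15) = -1485)
c/48437 + l/13509 = 3481/48437 - 1485/13509 = 3481*(1/48437) - 1485*1/13509 = 3481/48437 - 165/1501 = -2767124/72703937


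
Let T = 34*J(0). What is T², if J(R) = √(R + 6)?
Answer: 6936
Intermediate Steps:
J(R) = √(6 + R)
T = 34*√6 (T = 34*√(6 + 0) = 34*√6 ≈ 83.283)
T² = (34*√6)² = 6936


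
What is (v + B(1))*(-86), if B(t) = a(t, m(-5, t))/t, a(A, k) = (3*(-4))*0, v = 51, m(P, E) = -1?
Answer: -4386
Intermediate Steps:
a(A, k) = 0 (a(A, k) = -12*0 = 0)
B(t) = 0 (B(t) = 0/t = 0)
(v + B(1))*(-86) = (51 + 0)*(-86) = 51*(-86) = -4386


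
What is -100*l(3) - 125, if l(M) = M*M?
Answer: -1025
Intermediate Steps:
l(M) = M²
-100*l(3) - 125 = -100*3² - 125 = -100*9 - 125 = -900 - 125 = -1025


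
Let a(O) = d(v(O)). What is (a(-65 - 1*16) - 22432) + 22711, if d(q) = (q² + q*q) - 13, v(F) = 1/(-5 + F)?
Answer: 983669/3698 ≈ 266.00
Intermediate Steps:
d(q) = -13 + 2*q² (d(q) = (q² + q²) - 13 = 2*q² - 13 = -13 + 2*q²)
a(O) = -13 + 2/(-5 + O)² (a(O) = -13 + 2*(1/(-5 + O))² = -13 + 2/(-5 + O)²)
(a(-65 - 1*16) - 22432) + 22711 = ((-13 + 2/(-5 + (-65 - 1*16))²) - 22432) + 22711 = ((-13 + 2/(-5 + (-65 - 16))²) - 22432) + 22711 = ((-13 + 2/(-5 - 81)²) - 22432) + 22711 = ((-13 + 2/(-86)²) - 22432) + 22711 = ((-13 + 2*(1/7396)) - 22432) + 22711 = ((-13 + 1/3698) - 22432) + 22711 = (-48073/3698 - 22432) + 22711 = -83001609/3698 + 22711 = 983669/3698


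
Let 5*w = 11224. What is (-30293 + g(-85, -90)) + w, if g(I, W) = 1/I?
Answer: -2384098/85 ≈ -28048.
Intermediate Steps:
w = 11224/5 (w = (1/5)*11224 = 11224/5 ≈ 2244.8)
(-30293 + g(-85, -90)) + w = (-30293 + 1/(-85)) + 11224/5 = (-30293 - 1/85) + 11224/5 = -2574906/85 + 11224/5 = -2384098/85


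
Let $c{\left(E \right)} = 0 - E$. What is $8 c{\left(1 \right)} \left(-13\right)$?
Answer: $104$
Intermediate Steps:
$c{\left(E \right)} = - E$
$8 c{\left(1 \right)} \left(-13\right) = 8 \left(\left(-1\right) 1\right) \left(-13\right) = 8 \left(-1\right) \left(-13\right) = \left(-8\right) \left(-13\right) = 104$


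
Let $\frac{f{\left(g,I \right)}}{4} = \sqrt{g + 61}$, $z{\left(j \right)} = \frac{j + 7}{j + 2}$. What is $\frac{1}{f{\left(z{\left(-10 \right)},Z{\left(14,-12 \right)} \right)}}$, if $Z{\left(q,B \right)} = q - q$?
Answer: $\frac{\sqrt{982}}{982} \approx 0.031911$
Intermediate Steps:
$Z{\left(q,B \right)} = 0$
$z{\left(j \right)} = \frac{7 + j}{2 + j}$
$f{\left(g,I \right)} = 4 \sqrt{61 + g}$ ($f{\left(g,I \right)} = 4 \sqrt{g + 61} = 4 \sqrt{61 + g}$)
$\frac{1}{f{\left(z{\left(-10 \right)},Z{\left(14,-12 \right)} \right)}} = \frac{1}{4 \sqrt{61 + \frac{7 - 10}{2 - 10}}} = \frac{1}{4 \sqrt{61 + \frac{1}{-8} \left(-3\right)}} = \frac{1}{4 \sqrt{61 - - \frac{3}{8}}} = \frac{1}{4 \sqrt{61 + \frac{3}{8}}} = \frac{1}{4 \sqrt{\frac{491}{8}}} = \frac{1}{4 \frac{\sqrt{982}}{4}} = \frac{1}{\sqrt{982}} = \frac{\sqrt{982}}{982}$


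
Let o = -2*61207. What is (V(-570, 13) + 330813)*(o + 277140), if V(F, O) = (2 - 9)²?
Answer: 51192953812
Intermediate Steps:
V(F, O) = 49 (V(F, O) = (-7)² = 49)
o = -122414
(V(-570, 13) + 330813)*(o + 277140) = (49 + 330813)*(-122414 + 277140) = 330862*154726 = 51192953812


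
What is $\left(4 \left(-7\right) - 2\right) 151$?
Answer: $-4530$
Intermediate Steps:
$\left(4 \left(-7\right) - 2\right) 151 = \left(-28 - 2\right) 151 = \left(-30\right) 151 = -4530$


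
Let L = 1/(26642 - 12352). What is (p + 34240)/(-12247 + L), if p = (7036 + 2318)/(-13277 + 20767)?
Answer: -366491277266/131082212121 ≈ -2.7959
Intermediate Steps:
L = 1/14290 ≈ 6.9979e-5
p = 4677/3745 (p = 9354/7490 = 9354*(1/7490) = 4677/3745 ≈ 1.2489)
(p + 34240)/(-12247 + L) = (4677/3745 + 34240)/(-12247 + 1/14290) = 128233477/(3745*(-175009629/14290)) = (128233477/3745)*(-14290/175009629) = -366491277266/131082212121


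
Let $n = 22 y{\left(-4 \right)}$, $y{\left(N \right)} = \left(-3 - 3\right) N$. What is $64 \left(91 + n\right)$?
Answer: $39616$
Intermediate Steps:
$y{\left(N \right)} = - 6 N$
$n = 528$ ($n = 22 \left(\left(-6\right) \left(-4\right)\right) = 22 \cdot 24 = 528$)
$64 \left(91 + n\right) = 64 \left(91 + 528\right) = 64 \cdot 619 = 39616$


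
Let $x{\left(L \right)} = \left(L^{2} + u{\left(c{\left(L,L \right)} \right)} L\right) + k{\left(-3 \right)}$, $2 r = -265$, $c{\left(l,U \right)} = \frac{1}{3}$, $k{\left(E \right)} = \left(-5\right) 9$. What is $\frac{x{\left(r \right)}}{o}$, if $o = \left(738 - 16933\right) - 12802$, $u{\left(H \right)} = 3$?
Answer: $- \frac{68455}{115988} \approx -0.59019$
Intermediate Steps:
$k{\left(E \right)} = -45$
$c{\left(l,U \right)} = \frac{1}{3}$
$r = - \frac{265}{2}$ ($r = \frac{1}{2} \left(-265\right) = - \frac{265}{2} \approx -132.5$)
$o = -28997$ ($o = -16195 - 12802 = -28997$)
$x{\left(L \right)} = -45 + L^{2} + 3 L$ ($x{\left(L \right)} = \left(L^{2} + 3 L\right) - 45 = -45 + L^{2} + 3 L$)
$\frac{x{\left(r \right)}}{o} = \frac{-45 + \left(- \frac{265}{2}\right)^{2} + 3 \left(- \frac{265}{2}\right)}{-28997} = \left(-45 + \frac{70225}{4} - \frac{795}{2}\right) \left(- \frac{1}{28997}\right) = \frac{68455}{4} \left(- \frac{1}{28997}\right) = - \frac{68455}{115988}$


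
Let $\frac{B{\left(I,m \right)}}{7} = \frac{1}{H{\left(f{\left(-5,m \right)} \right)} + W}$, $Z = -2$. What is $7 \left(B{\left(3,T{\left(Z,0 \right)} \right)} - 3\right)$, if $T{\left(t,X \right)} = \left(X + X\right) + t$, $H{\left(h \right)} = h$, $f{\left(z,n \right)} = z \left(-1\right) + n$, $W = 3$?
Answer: $- \frac{77}{6} \approx -12.833$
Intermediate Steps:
$f{\left(z,n \right)} = n - z$ ($f{\left(z,n \right)} = - z + n = n - z$)
$T{\left(t,X \right)} = t + 2 X$ ($T{\left(t,X \right)} = 2 X + t = t + 2 X$)
$B{\left(I,m \right)} = \frac{7}{8 + m}$ ($B{\left(I,m \right)} = \frac{7}{\left(m - -5\right) + 3} = \frac{7}{\left(m + 5\right) + 3} = \frac{7}{\left(5 + m\right) + 3} = \frac{7}{8 + m}$)
$7 \left(B{\left(3,T{\left(Z,0 \right)} \right)} - 3\right) = 7 \left(\frac{7}{8 + \left(-2 + 2 \cdot 0\right)} - 3\right) = 7 \left(\frac{7}{8 + \left(-2 + 0\right)} - 3\right) = 7 \left(\frac{7}{8 - 2} - 3\right) = 7 \left(\frac{7}{6} - 3\right) = 7 \left(- \frac{11}{6}\right) = - \frac{77}{6}$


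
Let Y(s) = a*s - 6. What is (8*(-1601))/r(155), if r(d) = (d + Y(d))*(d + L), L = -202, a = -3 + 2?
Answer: -6404/141 ≈ -45.418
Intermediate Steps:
a = -1
Y(s) = -6 - s (Y(s) = -s - 6 = -6 - s)
r(d) = 1212 - 6*d (r(d) = (d + (-6 - d))*(d - 202) = -6*(-202 + d) = 1212 - 6*d)
(8*(-1601))/r(155) = (8*(-1601))/(1212 - 6*155) = -12808/(1212 - 930) = -12808/282 = -12808*1/282 = -6404/141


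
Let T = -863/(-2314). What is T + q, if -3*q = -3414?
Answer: 2634195/2314 ≈ 1138.4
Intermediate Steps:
T = 863/2314 (T = -863*(-1/2314) = 863/2314 ≈ 0.37295)
q = 1138 (q = -⅓*(-3414) = 1138)
T + q = 863/2314 + 1138 = 2634195/2314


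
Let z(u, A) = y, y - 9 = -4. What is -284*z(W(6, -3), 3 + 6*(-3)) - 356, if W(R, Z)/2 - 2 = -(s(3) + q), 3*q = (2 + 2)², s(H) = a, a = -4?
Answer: -1776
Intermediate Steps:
s(H) = -4
q = 16/3 (q = (2 + 2)²/3 = (⅓)*4² = (⅓)*16 = 16/3 ≈ 5.3333)
W(R, Z) = 4/3 (W(R, Z) = 4 + 2*(-(-4 + 16/3)) = 4 + 2*(-1*4/3) = 4 + 2*(-4/3) = 4 - 8/3 = 4/3)
y = 5 (y = 9 - 4 = 5)
z(u, A) = 5
-284*z(W(6, -3), 3 + 6*(-3)) - 356 = -284*5 - 356 = -1420 - 356 = -1776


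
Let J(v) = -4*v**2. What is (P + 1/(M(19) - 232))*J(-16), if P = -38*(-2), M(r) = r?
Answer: -16575488/213 ≈ -77819.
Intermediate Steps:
P = 76
(P + 1/(M(19) - 232))*J(-16) = (76 + 1/(19 - 232))*(-4*(-16)**2) = (76 + 1/(-213))*(-4*256) = (76 - 1/213)*(-1024) = (16187/213)*(-1024) = -16575488/213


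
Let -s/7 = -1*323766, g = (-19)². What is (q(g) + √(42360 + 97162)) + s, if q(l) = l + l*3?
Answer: 2267806 + √139522 ≈ 2.2682e+6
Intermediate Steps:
g = 361
s = 2266362 (s = -(-7)*323766 = -7*(-323766) = 2266362)
q(l) = 4*l (q(l) = l + 3*l = 4*l)
(q(g) + √(42360 + 97162)) + s = (4*361 + √(42360 + 97162)) + 2266362 = (1444 + √139522) + 2266362 = 2267806 + √139522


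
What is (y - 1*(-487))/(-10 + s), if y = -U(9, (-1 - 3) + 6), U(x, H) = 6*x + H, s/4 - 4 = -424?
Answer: -431/1690 ≈ -0.25503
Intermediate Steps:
s = -1680 (s = 16 + 4*(-424) = 16 - 1696 = -1680)
U(x, H) = H + 6*x
y = -56 (y = -(((-1 - 3) + 6) + 6*9) = -((-4 + 6) + 54) = -(2 + 54) = -1*56 = -56)
(y - 1*(-487))/(-10 + s) = (-56 - 1*(-487))/(-10 - 1680) = (-56 + 487)/(-1690) = 431*(-1/1690) = -431/1690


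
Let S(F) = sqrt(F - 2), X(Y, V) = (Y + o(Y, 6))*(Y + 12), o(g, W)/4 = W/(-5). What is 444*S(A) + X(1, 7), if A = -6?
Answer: -247/5 + 888*I*sqrt(2) ≈ -49.4 + 1255.8*I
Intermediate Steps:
o(g, W) = -4*W/5 (o(g, W) = 4*(W/(-5)) = 4*(W*(-1/5)) = 4*(-W/5) = -4*W/5)
X(Y, V) = (12 + Y)*(-24/5 + Y) (X(Y, V) = (Y - 4/5*6)*(Y + 12) = (Y - 24/5)*(12 + Y) = (-24/5 + Y)*(12 + Y) = (12 + Y)*(-24/5 + Y))
S(F) = sqrt(-2 + F)
444*S(A) + X(1, 7) = 444*sqrt(-2 - 6) + (-288/5 + 1**2 + (36/5)*1) = 444*sqrt(-8) + (-288/5 + 1 + 36/5) = 444*(2*I*sqrt(2)) - 247/5 = 888*I*sqrt(2) - 247/5 = -247/5 + 888*I*sqrt(2)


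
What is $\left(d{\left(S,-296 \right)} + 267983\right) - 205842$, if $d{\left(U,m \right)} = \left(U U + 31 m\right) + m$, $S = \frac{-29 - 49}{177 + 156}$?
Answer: $\frac{648935425}{12321} \approx 52669.0$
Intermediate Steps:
$S = - \frac{26}{111}$ ($S = - \frac{78}{333} = \left(-78\right) \frac{1}{333} = - \frac{26}{111} \approx -0.23423$)
$d{\left(U,m \right)} = U^{2} + 32 m$ ($d{\left(U,m \right)} = \left(U^{2} + 31 m\right) + m = U^{2} + 32 m$)
$\left(d{\left(S,-296 \right)} + 267983\right) - 205842 = \left(\left(\left(- \frac{26}{111}\right)^{2} + 32 \left(-296\right)\right) + 267983\right) - 205842 = \left(\left(\frac{676}{12321} - 9472\right) + 267983\right) - 205842 = \left(- \frac{116703836}{12321} + 267983\right) - 205842 = \frac{3185114707}{12321} - 205842 = \frac{648935425}{12321}$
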